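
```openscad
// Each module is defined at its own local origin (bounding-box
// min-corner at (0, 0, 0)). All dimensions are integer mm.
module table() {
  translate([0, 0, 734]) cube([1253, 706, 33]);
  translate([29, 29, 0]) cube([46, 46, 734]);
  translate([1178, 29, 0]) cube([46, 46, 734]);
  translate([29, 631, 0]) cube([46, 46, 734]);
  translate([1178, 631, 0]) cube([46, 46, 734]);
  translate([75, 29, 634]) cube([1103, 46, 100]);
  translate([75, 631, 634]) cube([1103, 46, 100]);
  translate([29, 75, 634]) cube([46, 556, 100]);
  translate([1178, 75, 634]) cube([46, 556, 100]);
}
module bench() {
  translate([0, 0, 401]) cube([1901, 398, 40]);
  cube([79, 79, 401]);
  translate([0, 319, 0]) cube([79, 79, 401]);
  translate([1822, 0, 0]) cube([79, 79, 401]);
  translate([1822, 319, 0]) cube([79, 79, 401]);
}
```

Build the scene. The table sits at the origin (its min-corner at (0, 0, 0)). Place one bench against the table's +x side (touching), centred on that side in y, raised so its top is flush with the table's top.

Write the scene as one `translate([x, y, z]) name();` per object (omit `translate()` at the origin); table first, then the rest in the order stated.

table();
translate([1253, 154, 326]) bench();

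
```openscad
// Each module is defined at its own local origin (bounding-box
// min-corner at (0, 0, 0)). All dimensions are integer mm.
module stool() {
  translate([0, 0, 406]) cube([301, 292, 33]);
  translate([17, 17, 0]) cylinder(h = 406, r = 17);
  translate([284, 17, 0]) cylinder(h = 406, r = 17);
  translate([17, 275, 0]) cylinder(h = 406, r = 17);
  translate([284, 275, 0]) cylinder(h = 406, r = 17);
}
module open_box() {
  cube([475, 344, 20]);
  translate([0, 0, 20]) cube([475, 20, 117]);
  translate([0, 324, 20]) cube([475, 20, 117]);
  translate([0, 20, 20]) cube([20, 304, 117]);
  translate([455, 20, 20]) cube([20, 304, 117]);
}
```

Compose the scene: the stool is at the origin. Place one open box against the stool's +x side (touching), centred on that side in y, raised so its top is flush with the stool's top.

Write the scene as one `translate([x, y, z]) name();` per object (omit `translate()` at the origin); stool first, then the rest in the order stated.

stool();
translate([301, -26, 302]) open_box();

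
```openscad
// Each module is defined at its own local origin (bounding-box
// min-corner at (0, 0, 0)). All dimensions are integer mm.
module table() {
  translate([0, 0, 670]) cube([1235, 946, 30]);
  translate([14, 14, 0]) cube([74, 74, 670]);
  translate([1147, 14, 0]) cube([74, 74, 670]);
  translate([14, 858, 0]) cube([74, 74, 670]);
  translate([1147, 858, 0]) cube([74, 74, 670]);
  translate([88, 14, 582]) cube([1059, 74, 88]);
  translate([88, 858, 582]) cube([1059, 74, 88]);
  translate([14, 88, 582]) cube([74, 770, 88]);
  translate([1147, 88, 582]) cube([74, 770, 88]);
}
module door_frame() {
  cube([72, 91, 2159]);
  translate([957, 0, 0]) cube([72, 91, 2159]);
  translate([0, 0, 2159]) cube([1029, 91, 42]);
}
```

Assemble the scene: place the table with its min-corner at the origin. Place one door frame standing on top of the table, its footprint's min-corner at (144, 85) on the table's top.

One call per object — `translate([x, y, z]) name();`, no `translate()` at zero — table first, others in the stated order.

table();
translate([144, 85, 700]) door_frame();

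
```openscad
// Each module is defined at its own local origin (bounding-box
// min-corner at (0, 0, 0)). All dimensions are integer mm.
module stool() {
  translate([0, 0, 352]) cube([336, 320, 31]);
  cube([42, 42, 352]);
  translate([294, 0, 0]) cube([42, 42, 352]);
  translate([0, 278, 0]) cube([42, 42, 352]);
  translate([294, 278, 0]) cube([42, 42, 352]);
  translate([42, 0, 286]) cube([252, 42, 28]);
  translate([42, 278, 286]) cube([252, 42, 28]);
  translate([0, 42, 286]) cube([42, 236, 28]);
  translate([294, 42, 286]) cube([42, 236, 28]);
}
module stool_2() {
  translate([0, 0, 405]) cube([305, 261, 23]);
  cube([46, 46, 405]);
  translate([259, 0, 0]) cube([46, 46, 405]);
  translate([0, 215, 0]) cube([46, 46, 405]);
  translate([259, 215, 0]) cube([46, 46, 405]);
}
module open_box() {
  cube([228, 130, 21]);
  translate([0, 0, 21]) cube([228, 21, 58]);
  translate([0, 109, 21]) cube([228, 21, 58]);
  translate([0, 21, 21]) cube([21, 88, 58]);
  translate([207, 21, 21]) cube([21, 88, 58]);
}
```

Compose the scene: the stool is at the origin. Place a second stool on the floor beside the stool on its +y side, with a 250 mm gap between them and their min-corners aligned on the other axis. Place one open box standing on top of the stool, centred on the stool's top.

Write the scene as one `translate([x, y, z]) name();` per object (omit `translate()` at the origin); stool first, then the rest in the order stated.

stool();
translate([0, 570, 0]) stool_2();
translate([54, 95, 383]) open_box();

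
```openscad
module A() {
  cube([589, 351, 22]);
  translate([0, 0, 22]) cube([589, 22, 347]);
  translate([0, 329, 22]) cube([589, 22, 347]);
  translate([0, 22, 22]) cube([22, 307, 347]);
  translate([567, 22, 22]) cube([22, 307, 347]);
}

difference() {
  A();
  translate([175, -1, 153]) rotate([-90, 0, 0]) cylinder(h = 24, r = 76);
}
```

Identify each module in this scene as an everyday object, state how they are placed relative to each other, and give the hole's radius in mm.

A is an open box. The open box has a circular hole through its front wall. The hole's radius is 76 mm.

The subtracted cylinder has r = 76 mm.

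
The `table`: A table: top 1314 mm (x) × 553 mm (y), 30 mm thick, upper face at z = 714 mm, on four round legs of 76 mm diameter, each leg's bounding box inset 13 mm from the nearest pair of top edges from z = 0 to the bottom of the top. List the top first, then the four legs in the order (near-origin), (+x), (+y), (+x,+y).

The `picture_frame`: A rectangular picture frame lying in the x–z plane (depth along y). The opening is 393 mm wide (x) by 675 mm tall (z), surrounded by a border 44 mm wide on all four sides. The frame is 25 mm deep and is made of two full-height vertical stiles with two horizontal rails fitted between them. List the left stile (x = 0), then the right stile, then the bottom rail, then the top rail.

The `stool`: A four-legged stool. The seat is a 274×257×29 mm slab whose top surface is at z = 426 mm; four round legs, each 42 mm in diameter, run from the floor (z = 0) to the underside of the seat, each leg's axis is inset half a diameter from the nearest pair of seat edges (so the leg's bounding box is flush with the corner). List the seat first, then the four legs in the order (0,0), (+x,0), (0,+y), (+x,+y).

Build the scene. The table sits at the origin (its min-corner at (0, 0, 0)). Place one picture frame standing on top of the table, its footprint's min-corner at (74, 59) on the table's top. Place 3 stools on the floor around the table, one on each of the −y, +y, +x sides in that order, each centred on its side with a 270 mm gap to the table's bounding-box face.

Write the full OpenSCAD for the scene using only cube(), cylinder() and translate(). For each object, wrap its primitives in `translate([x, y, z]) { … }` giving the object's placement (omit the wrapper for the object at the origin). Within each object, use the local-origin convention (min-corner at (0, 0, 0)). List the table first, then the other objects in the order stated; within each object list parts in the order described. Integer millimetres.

translate([0, 0, 684]) cube([1314, 553, 30]);
translate([51, 51, 0]) cylinder(h = 684, r = 38);
translate([1263, 51, 0]) cylinder(h = 684, r = 38);
translate([51, 502, 0]) cylinder(h = 684, r = 38);
translate([1263, 502, 0]) cylinder(h = 684, r = 38);
translate([74, 59, 714]) {
  cube([44, 25, 763]);
  translate([437, 0, 0]) cube([44, 25, 763]);
  translate([44, 0, 0]) cube([393, 25, 44]);
  translate([44, 0, 719]) cube([393, 25, 44]);
}
translate([520, -527, 0]) {
  translate([0, 0, 397]) cube([274, 257, 29]);
  translate([21, 21, 0]) cylinder(h = 397, r = 21);
  translate([253, 21, 0]) cylinder(h = 397, r = 21);
  translate([21, 236, 0]) cylinder(h = 397, r = 21);
  translate([253, 236, 0]) cylinder(h = 397, r = 21);
}
translate([520, 823, 0]) {
  translate([0, 0, 397]) cube([274, 257, 29]);
  translate([21, 21, 0]) cylinder(h = 397, r = 21);
  translate([253, 21, 0]) cylinder(h = 397, r = 21);
  translate([21, 236, 0]) cylinder(h = 397, r = 21);
  translate([253, 236, 0]) cylinder(h = 397, r = 21);
}
translate([1584, 148, 0]) {
  translate([0, 0, 397]) cube([274, 257, 29]);
  translate([21, 21, 0]) cylinder(h = 397, r = 21);
  translate([253, 21, 0]) cylinder(h = 397, r = 21);
  translate([21, 236, 0]) cylinder(h = 397, r = 21);
  translate([253, 236, 0]) cylinder(h = 397, r = 21);
}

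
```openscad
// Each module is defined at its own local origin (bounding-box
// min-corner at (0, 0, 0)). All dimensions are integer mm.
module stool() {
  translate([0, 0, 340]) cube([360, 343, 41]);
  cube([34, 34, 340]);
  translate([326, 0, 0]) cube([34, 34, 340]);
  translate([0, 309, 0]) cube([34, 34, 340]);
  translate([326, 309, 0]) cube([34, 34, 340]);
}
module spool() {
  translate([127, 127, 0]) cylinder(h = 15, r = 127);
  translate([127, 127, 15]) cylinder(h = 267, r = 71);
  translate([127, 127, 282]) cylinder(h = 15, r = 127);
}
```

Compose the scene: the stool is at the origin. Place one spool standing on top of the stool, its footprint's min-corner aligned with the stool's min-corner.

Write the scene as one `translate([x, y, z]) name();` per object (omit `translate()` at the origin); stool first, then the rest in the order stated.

stool();
translate([0, 0, 381]) spool();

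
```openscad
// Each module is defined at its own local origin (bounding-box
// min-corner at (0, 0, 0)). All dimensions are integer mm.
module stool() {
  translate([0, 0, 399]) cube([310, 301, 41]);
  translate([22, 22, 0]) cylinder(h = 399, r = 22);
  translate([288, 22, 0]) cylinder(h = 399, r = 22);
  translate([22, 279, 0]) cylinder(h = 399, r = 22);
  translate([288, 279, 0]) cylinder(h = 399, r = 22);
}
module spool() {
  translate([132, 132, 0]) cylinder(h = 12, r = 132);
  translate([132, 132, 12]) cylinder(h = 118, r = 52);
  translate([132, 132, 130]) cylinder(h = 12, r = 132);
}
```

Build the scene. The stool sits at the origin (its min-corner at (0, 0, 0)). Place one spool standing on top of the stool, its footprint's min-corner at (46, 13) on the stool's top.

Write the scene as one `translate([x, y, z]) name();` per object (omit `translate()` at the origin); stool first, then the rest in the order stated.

stool();
translate([46, 13, 440]) spool();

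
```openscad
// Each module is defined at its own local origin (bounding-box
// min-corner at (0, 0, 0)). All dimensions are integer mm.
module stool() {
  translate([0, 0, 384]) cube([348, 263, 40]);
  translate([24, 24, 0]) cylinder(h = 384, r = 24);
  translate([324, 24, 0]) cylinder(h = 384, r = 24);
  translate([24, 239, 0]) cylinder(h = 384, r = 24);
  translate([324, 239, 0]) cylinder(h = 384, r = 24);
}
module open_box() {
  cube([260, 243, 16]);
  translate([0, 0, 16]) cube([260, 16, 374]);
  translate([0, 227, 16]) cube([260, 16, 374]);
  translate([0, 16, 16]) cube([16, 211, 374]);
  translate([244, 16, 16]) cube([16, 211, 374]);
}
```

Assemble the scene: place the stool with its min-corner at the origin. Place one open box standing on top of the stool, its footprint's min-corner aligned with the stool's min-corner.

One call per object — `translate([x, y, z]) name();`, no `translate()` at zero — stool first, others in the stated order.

stool();
translate([0, 0, 424]) open_box();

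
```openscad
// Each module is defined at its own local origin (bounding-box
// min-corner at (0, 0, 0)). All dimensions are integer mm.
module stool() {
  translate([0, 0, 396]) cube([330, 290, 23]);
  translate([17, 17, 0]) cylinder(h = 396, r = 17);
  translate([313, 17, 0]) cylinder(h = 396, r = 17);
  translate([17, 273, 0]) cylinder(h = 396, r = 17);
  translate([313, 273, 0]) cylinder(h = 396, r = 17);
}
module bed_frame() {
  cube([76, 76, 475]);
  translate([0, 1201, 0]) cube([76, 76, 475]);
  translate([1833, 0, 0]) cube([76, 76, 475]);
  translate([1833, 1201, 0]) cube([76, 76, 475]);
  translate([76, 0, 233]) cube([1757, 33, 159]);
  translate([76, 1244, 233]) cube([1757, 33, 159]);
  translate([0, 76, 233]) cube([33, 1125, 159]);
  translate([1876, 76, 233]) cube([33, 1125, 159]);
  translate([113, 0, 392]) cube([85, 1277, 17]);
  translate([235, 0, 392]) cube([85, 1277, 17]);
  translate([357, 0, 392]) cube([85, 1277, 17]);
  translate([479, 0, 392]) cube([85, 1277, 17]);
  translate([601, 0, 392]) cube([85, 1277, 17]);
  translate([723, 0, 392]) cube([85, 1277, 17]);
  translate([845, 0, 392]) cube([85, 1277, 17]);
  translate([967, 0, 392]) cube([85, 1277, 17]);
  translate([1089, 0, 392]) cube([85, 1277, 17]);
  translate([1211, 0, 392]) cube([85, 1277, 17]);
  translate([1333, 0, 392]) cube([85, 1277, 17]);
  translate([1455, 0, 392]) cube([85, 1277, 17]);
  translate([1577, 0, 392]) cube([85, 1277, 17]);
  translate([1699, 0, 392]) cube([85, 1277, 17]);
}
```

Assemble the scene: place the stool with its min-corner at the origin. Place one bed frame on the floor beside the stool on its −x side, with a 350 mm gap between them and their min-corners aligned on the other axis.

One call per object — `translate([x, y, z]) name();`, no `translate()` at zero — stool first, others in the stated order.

stool();
translate([-2259, 0, 0]) bed_frame();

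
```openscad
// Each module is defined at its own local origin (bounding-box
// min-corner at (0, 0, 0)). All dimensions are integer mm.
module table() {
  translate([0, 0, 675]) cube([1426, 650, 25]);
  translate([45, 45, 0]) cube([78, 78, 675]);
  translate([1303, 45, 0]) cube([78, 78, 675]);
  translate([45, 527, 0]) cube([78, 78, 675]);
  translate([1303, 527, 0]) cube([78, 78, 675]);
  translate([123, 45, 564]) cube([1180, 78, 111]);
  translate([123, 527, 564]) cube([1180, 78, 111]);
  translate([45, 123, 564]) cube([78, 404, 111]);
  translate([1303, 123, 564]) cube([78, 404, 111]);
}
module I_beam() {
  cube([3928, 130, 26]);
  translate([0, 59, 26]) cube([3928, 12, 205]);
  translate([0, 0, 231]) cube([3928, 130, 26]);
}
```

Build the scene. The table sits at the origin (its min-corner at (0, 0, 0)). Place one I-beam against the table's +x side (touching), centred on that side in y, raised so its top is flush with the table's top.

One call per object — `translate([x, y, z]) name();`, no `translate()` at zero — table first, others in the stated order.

table();
translate([1426, 260, 443]) I_beam();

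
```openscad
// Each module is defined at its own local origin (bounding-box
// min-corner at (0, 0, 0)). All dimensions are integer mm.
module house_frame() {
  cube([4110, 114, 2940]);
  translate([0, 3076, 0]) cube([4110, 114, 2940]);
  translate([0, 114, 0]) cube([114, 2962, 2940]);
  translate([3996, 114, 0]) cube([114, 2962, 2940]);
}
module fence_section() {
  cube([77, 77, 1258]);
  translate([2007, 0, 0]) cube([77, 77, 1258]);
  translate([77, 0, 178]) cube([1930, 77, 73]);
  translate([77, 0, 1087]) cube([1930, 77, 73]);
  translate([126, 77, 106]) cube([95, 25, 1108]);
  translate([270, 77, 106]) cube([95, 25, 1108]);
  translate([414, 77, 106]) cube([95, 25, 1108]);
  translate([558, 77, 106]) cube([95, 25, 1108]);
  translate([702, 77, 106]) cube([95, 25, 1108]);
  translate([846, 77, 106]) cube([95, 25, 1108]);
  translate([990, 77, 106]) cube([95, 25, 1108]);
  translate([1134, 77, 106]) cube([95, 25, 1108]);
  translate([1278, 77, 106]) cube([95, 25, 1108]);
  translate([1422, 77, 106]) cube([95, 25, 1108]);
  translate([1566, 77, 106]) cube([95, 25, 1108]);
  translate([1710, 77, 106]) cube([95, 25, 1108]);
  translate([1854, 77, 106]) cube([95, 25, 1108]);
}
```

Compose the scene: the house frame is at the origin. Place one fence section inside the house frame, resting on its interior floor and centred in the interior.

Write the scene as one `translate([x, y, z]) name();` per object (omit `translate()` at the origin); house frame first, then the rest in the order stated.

house_frame();
translate([1013, 1544, 0]) fence_section();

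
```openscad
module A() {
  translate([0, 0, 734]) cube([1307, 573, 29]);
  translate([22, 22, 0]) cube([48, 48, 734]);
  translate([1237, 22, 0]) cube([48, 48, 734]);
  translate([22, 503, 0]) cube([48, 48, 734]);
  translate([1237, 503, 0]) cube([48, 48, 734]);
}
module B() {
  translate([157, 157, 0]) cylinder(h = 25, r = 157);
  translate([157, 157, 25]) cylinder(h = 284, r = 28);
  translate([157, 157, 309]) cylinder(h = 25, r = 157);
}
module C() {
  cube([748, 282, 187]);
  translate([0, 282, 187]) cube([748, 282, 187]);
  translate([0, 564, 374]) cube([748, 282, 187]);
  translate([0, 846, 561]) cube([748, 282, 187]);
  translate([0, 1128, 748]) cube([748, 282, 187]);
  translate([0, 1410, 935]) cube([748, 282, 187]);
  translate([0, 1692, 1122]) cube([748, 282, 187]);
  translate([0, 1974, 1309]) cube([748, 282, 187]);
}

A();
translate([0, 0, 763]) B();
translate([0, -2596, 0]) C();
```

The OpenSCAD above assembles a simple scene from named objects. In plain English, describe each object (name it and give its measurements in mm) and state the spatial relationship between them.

A is a rectangular dining table. The top is 1307×573×29 mm with its upper surface at z = 763 mm. It stands on four 48×48 mm square legs, each inset 22 mm from the nearest pair of top edges, running from the floor to the underside of the top.

B is a spool: two coaxial disc flanges of radius 157 mm and thickness 25 mm, joined by a core cylinder of radius 28 mm and height 284 mm. The lower flange rests on z = 0 and the three cylinders share a vertical axis.

C is a straight staircase of 8 solid steps. Each step is 748 mm wide (x), 282 mm deep (y, the going) and 187 mm tall (the rise). The first step rests on the floor; each subsequent step sits one going further in +y and one rise higher in +z, directly behind and above the previous step with no overlap.

The spool is on top of the table. The staircase is on the floor beside the table on its −y side.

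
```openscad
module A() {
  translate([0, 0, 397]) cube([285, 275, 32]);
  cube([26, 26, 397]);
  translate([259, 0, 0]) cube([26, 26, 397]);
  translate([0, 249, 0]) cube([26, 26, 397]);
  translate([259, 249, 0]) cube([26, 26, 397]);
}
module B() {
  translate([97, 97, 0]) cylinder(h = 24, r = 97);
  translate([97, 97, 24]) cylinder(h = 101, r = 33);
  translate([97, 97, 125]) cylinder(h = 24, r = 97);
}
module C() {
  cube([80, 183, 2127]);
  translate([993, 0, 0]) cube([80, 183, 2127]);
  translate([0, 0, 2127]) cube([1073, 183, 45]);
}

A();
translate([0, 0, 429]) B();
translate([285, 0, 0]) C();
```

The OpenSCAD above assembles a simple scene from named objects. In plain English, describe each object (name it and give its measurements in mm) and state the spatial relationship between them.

A is a four-legged stool. The seat is a 285×275×32 mm slab whose top surface is at z = 429 mm; four square legs, each 26×26 mm in cross-section, run from the floor (z = 0) to the underside of the seat, each flush with a corner of the seat.

B is a spool: two coaxial disc flanges of radius 97 mm and thickness 24 mm, joined by a core cylinder of radius 33 mm and height 101 mm. The lower flange rests on z = 0 and the three cylinders share a vertical axis.

C is a rectangular door frame: two vertical jambs of 80×183 mm section, 2127 mm tall, with a clear opening 913 mm wide between their inner faces. A header 45 mm tall and 183 mm deep lies on top of the jambs and spans the full outside width.

The spool is on top of the stool. The door frame is against the stool's +x side, with their −y faces flush.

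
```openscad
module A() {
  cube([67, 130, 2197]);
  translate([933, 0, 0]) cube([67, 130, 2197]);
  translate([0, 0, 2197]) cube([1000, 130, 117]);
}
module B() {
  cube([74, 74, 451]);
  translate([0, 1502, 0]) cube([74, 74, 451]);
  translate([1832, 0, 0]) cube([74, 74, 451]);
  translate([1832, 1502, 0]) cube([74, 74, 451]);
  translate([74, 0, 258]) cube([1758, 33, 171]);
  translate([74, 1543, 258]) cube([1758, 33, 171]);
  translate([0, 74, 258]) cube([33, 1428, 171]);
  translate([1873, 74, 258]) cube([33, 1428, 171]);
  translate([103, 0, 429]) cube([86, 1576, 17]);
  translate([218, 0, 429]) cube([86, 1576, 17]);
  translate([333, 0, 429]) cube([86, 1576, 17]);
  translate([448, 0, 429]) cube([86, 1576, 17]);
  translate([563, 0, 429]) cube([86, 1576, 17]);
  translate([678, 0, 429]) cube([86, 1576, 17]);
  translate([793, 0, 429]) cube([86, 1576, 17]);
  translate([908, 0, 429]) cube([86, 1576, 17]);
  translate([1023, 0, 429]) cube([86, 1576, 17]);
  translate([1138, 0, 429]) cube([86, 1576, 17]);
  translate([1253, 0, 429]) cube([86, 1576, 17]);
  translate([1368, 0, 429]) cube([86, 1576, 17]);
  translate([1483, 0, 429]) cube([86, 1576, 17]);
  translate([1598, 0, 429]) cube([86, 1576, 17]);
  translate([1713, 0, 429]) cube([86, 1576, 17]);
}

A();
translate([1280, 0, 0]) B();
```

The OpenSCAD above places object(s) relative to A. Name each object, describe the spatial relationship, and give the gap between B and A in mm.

The bed frame's nearest face is 280 mm from the door frame's +x face.

A is a door frame. B is a bed frame. The bed frame is on the floor beside the door frame on its +x side. The gap between the bed frame and the door frame is 280 mm.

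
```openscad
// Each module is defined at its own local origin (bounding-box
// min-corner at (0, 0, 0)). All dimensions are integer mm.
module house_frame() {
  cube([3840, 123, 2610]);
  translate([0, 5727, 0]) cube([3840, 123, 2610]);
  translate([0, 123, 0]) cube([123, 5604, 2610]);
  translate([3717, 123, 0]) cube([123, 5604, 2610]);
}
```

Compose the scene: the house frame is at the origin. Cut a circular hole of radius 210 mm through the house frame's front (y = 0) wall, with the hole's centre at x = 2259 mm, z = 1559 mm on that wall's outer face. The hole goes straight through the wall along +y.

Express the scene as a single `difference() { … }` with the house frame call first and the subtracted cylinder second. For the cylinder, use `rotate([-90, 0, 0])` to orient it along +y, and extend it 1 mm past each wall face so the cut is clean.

difference() {
  house_frame();
  translate([2259, -1, 1559]) rotate([-90, 0, 0]) cylinder(h = 125, r = 210);
}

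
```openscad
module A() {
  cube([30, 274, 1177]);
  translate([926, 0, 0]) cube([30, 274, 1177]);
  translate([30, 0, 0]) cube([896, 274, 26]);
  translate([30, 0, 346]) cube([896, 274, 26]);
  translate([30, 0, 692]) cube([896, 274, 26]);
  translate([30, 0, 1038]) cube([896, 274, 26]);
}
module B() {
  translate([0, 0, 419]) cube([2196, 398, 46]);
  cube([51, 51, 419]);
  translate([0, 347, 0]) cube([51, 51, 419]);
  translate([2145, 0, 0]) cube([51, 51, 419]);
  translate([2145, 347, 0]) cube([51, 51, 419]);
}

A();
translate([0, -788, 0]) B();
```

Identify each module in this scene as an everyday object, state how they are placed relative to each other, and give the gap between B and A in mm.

A is a bookshelf. B is a bench. The bench is on the floor beside the bookshelf on its −y side. The gap between the bench and the bookshelf is 390 mm.

The bench's nearest face is 390 mm from the bookshelf's −y face.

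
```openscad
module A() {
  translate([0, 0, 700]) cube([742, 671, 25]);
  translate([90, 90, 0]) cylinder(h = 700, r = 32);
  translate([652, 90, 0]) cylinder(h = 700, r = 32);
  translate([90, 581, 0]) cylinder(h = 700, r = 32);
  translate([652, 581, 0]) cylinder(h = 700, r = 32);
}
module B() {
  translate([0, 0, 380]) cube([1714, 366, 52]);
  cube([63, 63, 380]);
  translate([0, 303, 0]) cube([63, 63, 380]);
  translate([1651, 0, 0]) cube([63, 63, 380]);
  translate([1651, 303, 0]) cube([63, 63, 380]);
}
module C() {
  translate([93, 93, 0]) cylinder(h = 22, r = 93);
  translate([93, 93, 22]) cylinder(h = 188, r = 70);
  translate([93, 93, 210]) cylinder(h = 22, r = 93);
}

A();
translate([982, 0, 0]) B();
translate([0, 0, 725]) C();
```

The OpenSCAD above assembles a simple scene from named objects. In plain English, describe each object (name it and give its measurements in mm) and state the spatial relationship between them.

A is a table with a 742×671 mm rectangular top, 25 mm thick, top surface at z = 725 mm, supported by four round legs of 64 mm diameter, each leg's bounding box inset 58 mm from the nearest pair of top edges, running from the floor.

B is a bench: a 1714×366 mm seat slab, 52 mm thick, top at z = 432 mm, on four 63×63 mm square legs flush with the seat corners and standing on z = 0.

C is a spool: two coaxial disc flanges of radius 93 mm and thickness 22 mm, joined by a core cylinder of radius 70 mm and height 188 mm. The lower flange rests on z = 0 and the three cylinders share a vertical axis.

The bench is on the floor beside the table on its +x side. The spool is on top of the table.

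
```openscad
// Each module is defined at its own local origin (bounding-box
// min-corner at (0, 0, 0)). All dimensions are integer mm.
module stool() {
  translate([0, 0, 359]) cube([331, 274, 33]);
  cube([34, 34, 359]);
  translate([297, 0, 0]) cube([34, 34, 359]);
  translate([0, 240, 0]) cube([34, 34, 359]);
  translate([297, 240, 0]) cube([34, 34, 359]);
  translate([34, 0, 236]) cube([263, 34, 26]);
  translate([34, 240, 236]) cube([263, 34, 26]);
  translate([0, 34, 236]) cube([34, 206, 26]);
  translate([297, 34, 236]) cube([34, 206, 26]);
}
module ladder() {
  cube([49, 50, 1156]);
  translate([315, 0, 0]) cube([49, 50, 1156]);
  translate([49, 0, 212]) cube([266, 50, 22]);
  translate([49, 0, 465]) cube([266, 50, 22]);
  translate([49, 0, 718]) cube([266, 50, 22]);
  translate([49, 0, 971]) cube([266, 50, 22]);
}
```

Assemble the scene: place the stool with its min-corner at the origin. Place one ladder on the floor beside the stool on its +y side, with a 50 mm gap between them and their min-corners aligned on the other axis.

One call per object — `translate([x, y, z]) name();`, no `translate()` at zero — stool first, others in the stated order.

stool();
translate([0, 324, 0]) ladder();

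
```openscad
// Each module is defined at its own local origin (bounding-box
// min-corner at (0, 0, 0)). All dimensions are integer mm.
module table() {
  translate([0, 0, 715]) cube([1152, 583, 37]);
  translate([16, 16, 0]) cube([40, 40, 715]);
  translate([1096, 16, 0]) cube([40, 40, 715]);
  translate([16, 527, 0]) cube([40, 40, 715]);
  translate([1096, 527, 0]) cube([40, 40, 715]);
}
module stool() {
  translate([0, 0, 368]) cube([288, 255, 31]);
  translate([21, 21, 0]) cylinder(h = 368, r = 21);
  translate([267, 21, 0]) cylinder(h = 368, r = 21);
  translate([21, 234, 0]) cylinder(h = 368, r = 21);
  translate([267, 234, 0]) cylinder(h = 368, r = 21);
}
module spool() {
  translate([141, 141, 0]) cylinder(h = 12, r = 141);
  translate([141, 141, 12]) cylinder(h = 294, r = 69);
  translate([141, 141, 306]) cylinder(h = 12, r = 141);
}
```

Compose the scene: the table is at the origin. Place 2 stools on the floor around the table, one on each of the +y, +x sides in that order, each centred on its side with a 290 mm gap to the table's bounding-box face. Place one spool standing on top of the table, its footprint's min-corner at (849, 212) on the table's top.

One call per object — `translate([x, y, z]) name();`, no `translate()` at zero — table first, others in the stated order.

table();
translate([432, 873, 0]) stool();
translate([1442, 164, 0]) stool();
translate([849, 212, 752]) spool();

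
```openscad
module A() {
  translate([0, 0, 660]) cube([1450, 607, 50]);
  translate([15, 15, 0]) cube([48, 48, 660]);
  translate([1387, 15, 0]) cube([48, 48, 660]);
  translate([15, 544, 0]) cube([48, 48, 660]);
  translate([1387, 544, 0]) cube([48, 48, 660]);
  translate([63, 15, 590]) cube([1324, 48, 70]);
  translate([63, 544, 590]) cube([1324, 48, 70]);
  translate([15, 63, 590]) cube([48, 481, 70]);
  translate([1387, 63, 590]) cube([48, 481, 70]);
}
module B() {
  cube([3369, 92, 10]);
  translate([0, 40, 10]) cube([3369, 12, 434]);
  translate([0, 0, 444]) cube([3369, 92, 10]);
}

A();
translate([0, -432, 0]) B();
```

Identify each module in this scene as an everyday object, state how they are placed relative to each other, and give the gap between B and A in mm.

A is a table. B is an I-beam. The I-beam is on the floor beside the table on its −y side. The gap between the I-beam and the table is 340 mm.

The I-beam's nearest face is 340 mm from the table's −y face.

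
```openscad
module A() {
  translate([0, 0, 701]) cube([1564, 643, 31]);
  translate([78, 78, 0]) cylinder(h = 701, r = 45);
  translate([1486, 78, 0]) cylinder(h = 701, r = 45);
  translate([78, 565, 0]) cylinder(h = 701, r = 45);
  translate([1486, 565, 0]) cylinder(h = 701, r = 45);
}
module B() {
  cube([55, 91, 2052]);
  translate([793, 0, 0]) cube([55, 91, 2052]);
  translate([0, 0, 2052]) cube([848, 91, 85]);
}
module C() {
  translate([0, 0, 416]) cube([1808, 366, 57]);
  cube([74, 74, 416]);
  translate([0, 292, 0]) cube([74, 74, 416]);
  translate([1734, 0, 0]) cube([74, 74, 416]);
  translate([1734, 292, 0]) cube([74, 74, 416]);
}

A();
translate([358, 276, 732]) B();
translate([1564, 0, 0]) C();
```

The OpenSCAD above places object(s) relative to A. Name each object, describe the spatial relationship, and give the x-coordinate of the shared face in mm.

The table's +x face and the bench's −x face are both at x = 1564 mm.

A is a table. B is a door frame. C is a bench. The door frame is on top of the table, centred. The bench is against the table's +x side, with their −y faces flush. The x-coordinate of the shared face is 1564 mm.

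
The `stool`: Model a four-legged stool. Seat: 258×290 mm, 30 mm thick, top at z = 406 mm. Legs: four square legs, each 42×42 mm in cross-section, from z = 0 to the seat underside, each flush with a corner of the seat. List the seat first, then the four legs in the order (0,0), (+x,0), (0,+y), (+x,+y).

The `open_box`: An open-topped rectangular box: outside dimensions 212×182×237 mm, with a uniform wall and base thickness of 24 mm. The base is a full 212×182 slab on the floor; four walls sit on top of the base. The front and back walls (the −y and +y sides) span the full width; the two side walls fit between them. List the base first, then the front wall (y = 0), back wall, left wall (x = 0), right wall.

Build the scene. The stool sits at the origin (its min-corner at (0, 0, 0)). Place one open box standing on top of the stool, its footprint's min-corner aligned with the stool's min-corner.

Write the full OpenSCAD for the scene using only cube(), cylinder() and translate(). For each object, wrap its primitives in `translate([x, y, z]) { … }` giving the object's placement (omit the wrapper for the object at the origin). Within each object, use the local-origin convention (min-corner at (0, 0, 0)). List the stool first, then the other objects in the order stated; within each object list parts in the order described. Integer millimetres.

translate([0, 0, 376]) cube([258, 290, 30]);
cube([42, 42, 376]);
translate([216, 0, 0]) cube([42, 42, 376]);
translate([0, 248, 0]) cube([42, 42, 376]);
translate([216, 248, 0]) cube([42, 42, 376]);
translate([0, 0, 406]) {
  cube([212, 182, 24]);
  translate([0, 0, 24]) cube([212, 24, 213]);
  translate([0, 158, 24]) cube([212, 24, 213]);
  translate([0, 24, 24]) cube([24, 134, 213]);
  translate([188, 24, 24]) cube([24, 134, 213]);
}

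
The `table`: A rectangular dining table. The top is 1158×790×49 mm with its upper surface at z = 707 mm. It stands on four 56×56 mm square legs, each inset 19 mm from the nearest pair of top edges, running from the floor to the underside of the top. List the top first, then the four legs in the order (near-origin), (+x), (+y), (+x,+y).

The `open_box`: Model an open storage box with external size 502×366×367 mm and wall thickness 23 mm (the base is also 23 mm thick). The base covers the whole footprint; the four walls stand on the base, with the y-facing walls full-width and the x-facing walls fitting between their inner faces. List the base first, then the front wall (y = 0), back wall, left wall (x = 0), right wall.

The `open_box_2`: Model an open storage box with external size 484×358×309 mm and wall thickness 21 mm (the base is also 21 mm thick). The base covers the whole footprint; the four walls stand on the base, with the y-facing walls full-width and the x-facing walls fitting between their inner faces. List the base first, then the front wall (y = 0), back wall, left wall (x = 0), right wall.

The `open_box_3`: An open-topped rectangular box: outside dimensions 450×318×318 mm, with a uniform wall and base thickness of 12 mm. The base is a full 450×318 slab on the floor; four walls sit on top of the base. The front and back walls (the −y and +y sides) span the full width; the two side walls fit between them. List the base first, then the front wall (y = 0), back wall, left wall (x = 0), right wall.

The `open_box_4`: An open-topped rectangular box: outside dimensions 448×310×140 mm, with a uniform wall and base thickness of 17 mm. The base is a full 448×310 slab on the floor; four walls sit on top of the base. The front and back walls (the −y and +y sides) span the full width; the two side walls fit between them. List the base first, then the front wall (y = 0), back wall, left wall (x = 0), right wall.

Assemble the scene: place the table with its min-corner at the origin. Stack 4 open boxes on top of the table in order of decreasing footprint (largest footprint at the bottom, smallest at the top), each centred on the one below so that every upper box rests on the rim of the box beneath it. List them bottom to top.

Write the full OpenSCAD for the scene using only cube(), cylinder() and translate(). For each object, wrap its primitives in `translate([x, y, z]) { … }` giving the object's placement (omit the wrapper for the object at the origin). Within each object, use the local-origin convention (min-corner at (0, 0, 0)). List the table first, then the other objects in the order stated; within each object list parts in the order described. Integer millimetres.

translate([0, 0, 658]) cube([1158, 790, 49]);
translate([19, 19, 0]) cube([56, 56, 658]);
translate([1083, 19, 0]) cube([56, 56, 658]);
translate([19, 715, 0]) cube([56, 56, 658]);
translate([1083, 715, 0]) cube([56, 56, 658]);
translate([328, 212, 707]) {
  cube([502, 366, 23]);
  translate([0, 0, 23]) cube([502, 23, 344]);
  translate([0, 343, 23]) cube([502, 23, 344]);
  translate([0, 23, 23]) cube([23, 320, 344]);
  translate([479, 23, 23]) cube([23, 320, 344]);
}
translate([337, 216, 1074]) {
  cube([484, 358, 21]);
  translate([0, 0, 21]) cube([484, 21, 288]);
  translate([0, 337, 21]) cube([484, 21, 288]);
  translate([0, 21, 21]) cube([21, 316, 288]);
  translate([463, 21, 21]) cube([21, 316, 288]);
}
translate([354, 236, 1383]) {
  cube([450, 318, 12]);
  translate([0, 0, 12]) cube([450, 12, 306]);
  translate([0, 306, 12]) cube([450, 12, 306]);
  translate([0, 12, 12]) cube([12, 294, 306]);
  translate([438, 12, 12]) cube([12, 294, 306]);
}
translate([355, 240, 1701]) {
  cube([448, 310, 17]);
  translate([0, 0, 17]) cube([448, 17, 123]);
  translate([0, 293, 17]) cube([448, 17, 123]);
  translate([0, 17, 17]) cube([17, 276, 123]);
  translate([431, 17, 17]) cube([17, 276, 123]);
}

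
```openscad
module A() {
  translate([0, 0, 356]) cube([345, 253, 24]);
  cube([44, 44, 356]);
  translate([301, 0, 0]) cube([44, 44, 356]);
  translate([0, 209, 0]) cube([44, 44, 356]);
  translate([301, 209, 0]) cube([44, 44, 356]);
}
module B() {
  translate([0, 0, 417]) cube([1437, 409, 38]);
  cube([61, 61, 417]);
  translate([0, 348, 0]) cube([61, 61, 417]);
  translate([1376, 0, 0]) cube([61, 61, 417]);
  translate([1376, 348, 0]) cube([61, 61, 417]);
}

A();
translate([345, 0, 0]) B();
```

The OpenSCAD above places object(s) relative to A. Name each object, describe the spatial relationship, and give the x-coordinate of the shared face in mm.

A is a stool. B is a bench. The bench is against the stool's +x side, with their −y faces flush. The x-coordinate of the shared face is 345 mm.

The stool's +x face and the bench's −x face are both at x = 345 mm.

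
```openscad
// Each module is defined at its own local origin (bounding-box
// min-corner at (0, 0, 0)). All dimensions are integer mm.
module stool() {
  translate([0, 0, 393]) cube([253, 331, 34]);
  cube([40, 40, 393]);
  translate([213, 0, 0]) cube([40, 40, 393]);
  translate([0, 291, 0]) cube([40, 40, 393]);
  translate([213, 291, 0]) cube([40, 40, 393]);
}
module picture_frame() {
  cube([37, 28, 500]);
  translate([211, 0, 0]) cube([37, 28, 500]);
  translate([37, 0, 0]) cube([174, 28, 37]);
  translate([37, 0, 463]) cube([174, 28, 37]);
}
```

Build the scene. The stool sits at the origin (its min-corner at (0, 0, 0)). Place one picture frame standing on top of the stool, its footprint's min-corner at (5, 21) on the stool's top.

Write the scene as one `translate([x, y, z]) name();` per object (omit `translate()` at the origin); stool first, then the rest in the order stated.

stool();
translate([5, 21, 427]) picture_frame();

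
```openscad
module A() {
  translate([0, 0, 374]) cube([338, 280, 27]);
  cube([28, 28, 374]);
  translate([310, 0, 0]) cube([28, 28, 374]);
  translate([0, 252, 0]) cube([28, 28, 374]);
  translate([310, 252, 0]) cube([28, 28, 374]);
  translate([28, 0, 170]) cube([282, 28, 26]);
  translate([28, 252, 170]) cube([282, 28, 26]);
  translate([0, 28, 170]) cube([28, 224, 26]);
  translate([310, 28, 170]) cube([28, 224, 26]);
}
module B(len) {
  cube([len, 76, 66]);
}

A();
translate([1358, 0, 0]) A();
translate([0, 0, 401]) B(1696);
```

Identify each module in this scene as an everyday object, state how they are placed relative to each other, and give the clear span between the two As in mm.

Second stool starts at x = 1358; first ends at x = 338; clear span = 1358 − 338 = 1020 mm.

A is a stool. B is a beam. A beam spans the tops of two stools. The clear span between the two stools is 1020 mm.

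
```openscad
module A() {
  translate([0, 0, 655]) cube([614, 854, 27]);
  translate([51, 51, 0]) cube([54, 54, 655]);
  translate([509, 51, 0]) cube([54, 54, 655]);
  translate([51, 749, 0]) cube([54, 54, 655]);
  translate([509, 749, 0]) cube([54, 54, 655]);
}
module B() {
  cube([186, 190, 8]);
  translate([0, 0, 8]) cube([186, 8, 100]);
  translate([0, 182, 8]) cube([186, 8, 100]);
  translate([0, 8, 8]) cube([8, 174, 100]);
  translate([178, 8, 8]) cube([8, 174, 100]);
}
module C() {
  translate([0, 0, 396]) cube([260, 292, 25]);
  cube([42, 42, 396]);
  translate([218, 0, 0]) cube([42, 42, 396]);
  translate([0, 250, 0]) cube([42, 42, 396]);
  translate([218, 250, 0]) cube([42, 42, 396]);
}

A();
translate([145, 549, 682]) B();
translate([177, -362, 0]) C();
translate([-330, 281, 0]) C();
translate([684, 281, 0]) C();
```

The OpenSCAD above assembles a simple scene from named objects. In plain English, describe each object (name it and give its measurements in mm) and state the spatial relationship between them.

A is a table: top 614 mm (x) × 854 mm (y), 27 mm thick, upper face at z = 682 mm, on four 54×54 mm square legs, each inset 51 mm from the nearest pair of top edges, running from z = 0 to the bottom of the top.

B is an open storage box with external size 186×190×108 mm and wall thickness 8 mm (the base is also 8 mm thick). The base covers the whole footprint; the four walls stand on the base, with the y-facing walls full-width and the x-facing walls fitting between their inner faces.

C is a simple wooden stool: a rectangular seat 260 mm (x) by 292 mm (y), 25 mm thick, top face at z = 421 mm, on four square legs, each 42×42 mm in cross-section. The legs rest on z = 0, each flush with a corner of the seat.

The open box is on top of the table. Three stools sit around the table at the −y, −x, +x sides.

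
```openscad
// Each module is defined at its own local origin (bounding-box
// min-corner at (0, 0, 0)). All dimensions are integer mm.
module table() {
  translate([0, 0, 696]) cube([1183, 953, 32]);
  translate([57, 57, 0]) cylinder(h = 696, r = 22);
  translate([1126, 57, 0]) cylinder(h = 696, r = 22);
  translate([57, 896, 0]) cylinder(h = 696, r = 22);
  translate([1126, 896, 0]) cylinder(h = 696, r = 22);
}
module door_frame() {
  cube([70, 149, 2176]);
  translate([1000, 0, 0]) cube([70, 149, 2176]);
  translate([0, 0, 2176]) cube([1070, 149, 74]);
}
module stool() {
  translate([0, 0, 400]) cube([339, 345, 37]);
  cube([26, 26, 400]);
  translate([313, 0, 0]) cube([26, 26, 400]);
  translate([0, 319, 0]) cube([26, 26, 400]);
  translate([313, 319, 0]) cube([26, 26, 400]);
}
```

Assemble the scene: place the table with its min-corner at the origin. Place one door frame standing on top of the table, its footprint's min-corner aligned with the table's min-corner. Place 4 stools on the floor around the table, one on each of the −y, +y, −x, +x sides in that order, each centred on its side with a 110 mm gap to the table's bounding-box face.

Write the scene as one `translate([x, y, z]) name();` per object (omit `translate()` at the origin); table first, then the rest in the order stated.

table();
translate([0, 0, 728]) door_frame();
translate([422, -455, 0]) stool();
translate([422, 1063, 0]) stool();
translate([-449, 304, 0]) stool();
translate([1293, 304, 0]) stool();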